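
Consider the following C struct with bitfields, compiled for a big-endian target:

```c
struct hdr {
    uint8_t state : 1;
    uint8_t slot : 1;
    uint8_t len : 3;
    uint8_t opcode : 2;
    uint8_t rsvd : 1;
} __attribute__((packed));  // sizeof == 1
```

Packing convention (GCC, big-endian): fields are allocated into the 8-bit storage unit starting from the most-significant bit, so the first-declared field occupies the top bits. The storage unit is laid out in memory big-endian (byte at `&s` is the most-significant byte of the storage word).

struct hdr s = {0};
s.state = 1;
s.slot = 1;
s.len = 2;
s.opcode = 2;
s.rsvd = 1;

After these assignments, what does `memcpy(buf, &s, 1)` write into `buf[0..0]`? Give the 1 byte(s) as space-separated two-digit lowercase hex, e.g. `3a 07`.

state (1b) val=1 bits=0x1 at bit 7: 0x80
slot (1b) val=1 bits=0x1 at bit 6: 0xc0
len (3b) val=2 bits=0x2 at bit 3: 0xd0
opcode (2b) val=2 bits=0x2 at bit 1: 0xd4
rsvd (1b) val=1 bits=0x1 at bit 0: 0xd5
word = 0xd5 → big-endian bytes:
  [0]=0xd5

d5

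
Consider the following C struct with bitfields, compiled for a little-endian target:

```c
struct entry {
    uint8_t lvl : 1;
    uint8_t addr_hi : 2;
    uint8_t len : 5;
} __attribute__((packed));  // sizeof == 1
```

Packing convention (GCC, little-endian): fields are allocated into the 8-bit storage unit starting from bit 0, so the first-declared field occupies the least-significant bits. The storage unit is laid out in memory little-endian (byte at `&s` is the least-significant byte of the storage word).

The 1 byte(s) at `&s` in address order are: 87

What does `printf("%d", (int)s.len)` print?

[0]=0x87 (little-endian) → word 0x87
lvl:1 @ bit 0 → (0x87>>0)&0x1 = 0x1
addr_hi:2 @ bit 1 → (0x87>>1)&0x3 = 0x3
len:5 @ bit 3 → (0x87>>3)&0x1f = 0x10  ←

16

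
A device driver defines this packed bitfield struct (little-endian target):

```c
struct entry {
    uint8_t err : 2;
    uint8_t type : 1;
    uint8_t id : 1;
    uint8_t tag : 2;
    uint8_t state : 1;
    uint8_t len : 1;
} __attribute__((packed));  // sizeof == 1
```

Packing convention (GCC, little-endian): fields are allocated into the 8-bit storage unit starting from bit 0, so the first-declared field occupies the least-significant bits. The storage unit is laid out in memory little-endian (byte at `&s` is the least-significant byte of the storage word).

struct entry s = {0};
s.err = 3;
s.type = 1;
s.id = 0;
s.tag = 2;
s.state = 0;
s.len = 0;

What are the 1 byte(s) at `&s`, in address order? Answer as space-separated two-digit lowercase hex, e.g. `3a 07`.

27

err (2b) val=3 bits=0x3 at bit 0: 0x03
type (1b) val=1 bits=0x1 at bit 2: 0x07
id (1b) val=0 bits=0x0 at bit 3: 0x07
tag (2b) val=2 bits=0x2 at bit 4: 0x27
state (1b) val=0 bits=0x0 at bit 6: 0x27
len (1b) val=0 bits=0x0 at bit 7: 0x27
word = 0x27 → little-endian bytes:
  [0]=0x27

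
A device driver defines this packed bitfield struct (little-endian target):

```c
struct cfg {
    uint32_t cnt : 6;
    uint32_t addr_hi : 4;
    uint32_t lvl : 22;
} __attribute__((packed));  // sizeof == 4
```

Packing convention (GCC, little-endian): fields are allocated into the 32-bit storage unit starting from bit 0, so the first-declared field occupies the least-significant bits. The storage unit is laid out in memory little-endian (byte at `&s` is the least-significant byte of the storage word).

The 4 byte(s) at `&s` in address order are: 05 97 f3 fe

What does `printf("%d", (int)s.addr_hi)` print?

12

[0]=0x05 [1]=0x97 [2]=0xf3 [3]=0xfe (little-endian) → word 0xfef39705
cnt:6 @ bit 0 → (0xfef39705>>0)&0x3f = 0x5
addr_hi:4 @ bit 6 → (0xfef39705>>6)&0xf = 0xc  ←
lvl:22 @ bit 10 → (0xfef39705>>10)&0x3fffff = 0x3fbce5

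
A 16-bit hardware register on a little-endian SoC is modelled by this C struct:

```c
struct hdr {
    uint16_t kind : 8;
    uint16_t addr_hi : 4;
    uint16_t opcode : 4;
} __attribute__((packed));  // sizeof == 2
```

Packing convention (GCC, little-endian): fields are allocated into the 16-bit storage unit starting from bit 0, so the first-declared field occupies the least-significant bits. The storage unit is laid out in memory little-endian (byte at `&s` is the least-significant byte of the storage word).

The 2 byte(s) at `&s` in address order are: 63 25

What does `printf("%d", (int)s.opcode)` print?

2

[0]=0x63 [1]=0x25 (little-endian) → word 0x2563
kind [0+:8] = (word>>0) & 0xff = 99
addr_hi [8+:4] = (word>>8) & 0xf = 5
opcode [12+:4] = (word>>12) & 0xf = 2  ←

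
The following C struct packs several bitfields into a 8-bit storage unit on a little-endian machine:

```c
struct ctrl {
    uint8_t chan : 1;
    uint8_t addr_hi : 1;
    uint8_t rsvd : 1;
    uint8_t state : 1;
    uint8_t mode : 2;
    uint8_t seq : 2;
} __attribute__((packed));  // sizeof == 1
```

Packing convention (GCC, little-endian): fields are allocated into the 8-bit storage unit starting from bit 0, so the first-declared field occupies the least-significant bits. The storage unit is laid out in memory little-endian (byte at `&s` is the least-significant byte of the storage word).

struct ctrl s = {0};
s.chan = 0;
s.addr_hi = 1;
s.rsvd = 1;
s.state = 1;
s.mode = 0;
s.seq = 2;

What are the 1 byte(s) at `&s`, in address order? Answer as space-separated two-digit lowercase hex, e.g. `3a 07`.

8e

chan:1 = 0 → 0x0 << 0 → word 0x00
addr_hi:1 = 1 → 0x1 << 1 → word 0x02
rsvd:1 = 1 → 0x1 << 2 → word 0x06
state:1 = 1 → 0x1 << 3 → word 0x0e
mode:2 = 0 → 0x0 << 4 → word 0x0e
seq:2 = 2 → 0x2 << 6 → word 0x8e
word = 0x8e → little-endian bytes:
  [0]=0x8e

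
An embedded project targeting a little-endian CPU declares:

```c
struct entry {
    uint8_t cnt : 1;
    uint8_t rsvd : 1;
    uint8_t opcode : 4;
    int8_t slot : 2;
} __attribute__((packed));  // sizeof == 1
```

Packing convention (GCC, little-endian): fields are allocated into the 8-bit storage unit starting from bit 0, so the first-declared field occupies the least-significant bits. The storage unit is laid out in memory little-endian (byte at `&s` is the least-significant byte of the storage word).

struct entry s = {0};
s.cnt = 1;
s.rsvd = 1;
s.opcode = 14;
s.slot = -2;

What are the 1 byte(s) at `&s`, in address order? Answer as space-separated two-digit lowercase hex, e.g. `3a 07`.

[0+:1] cnt=1 & 0x1 = 0x1; word=0x01
[1+:1] rsvd=1 & 0x1 = 0x1; word=0x03
[2+:4] opcode=14 & 0xf = 0xe; word=0x3b
[6+:2] slot=-2 & 0x3 = 0x2; word=0xbb
word = 0xbb → little-endian bytes:
  [0]=0xbb

bb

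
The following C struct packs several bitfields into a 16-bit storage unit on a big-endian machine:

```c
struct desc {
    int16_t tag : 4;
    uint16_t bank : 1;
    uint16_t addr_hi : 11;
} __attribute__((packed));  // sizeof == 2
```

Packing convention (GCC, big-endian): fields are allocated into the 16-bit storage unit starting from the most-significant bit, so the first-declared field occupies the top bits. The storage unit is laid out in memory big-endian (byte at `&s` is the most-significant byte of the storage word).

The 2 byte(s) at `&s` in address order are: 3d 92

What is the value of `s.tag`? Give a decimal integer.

3

[0]=0x3d [1]=0x92 (big-endian) → word 0x3d92
tag [12+:4] = (word>>12) & 0xf = 3  ←
bank [11+:1] = (word>>11) & 0x1 = 1
addr_hi [0+:11] = (word>>0) & 0x7ff = 1426
tag signed 4b, MSB=0: value = 3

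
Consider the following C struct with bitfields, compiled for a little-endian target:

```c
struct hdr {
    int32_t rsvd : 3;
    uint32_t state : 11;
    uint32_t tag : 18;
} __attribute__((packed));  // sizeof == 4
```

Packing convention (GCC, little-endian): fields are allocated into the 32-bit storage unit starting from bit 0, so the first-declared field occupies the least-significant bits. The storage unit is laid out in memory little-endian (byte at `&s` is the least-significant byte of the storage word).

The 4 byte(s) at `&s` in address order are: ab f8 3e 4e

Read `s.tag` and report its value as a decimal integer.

[0]=0xab [1]=0xf8 [2]=0x3e [3]=0x4e (little-endian) → word 0x4e3ef8ab
rsvd:3 @ bit 0 → (0x4e3ef8ab>>0)&0x7 = 0x3
state:11 @ bit 3 → (0x4e3ef8ab>>3)&0x7ff = 0x715
tag:18 @ bit 14 → (0x4e3ef8ab>>14)&0x3ffff = 0x138fb  ←

80123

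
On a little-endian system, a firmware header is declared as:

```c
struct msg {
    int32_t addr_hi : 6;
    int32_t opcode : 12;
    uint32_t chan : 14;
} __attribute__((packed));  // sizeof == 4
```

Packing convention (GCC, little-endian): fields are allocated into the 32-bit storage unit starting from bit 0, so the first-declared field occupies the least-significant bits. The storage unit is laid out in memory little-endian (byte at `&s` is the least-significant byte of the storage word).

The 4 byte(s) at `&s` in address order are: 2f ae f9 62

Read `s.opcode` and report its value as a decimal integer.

[0]=0x2f [1]=0xae [2]=0xf9 [3]=0x62 (little-endian) → word 0x62f9ae2f
addr_hi [0+:6] = (word>>0) & 0x3f = 47
opcode [6+:12] = (word>>6) & 0xfff = 1720  ←
chan [18+:14] = (word>>18) & 0x3fff = 6334
opcode signed 12b, MSB=0: value = 1720

1720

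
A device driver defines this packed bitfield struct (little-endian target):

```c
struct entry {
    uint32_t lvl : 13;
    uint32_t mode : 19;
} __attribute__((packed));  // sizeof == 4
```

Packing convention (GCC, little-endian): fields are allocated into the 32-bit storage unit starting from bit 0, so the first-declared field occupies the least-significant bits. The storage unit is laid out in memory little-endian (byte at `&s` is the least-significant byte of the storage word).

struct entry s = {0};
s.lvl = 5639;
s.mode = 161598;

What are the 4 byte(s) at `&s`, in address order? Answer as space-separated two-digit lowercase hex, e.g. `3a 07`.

lvl (13b) val=5639 bits=0x1607 at bit 0: 0x00001607
mode (19b) val=161598 bits=0x2773e at bit 13: 0x4ee7d607
word = 0x4ee7d607 → little-endian bytes:
  [0]=0x07  [1]=0xd6  [2]=0xe7  [3]=0x4e

07 d6 e7 4e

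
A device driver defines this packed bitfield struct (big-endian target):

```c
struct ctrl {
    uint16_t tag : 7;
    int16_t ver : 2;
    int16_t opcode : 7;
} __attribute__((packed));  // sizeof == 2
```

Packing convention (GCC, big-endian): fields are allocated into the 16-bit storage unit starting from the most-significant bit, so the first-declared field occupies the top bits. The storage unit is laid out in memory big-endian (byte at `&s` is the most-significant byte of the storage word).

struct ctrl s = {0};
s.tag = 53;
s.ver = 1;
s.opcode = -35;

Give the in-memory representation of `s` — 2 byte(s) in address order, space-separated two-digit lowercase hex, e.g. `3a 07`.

6a dd

tag:7 = 53 → 0x35 << 9 → word 0x6a00
ver:2 = 1 → 0x1 << 7 → word 0x6a80
opcode:7 = -35 → 0x5d << 0 → word 0x6add
word = 0x6add → big-endian bytes:
  [0]=0x6a  [1]=0xdd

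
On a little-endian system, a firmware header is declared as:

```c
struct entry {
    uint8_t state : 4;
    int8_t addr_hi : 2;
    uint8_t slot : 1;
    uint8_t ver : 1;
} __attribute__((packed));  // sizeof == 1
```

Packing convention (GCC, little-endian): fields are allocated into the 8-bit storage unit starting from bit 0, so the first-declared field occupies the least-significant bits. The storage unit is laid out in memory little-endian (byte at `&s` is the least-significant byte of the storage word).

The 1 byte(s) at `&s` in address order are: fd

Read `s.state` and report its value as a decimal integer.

13

[0]=0xfd (little-endian) → word 0xfd
state [0+:4] = (word>>0) & 0xf = 13  ←
addr_hi [4+:2] = (word>>4) & 0x3 = 3
slot [6+:1] = (word>>6) & 0x1 = 1
ver [7+:1] = (word>>7) & 0x1 = 1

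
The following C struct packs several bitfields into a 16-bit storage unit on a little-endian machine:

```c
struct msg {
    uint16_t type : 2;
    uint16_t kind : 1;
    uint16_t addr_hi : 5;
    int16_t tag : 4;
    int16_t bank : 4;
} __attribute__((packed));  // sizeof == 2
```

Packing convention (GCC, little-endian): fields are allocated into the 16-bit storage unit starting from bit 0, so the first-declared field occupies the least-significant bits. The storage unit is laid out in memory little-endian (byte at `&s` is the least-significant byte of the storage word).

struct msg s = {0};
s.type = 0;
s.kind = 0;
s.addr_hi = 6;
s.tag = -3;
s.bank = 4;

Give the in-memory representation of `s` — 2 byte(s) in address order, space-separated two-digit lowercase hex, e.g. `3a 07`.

[0+:2] type=0 & 0x3 = 0x0; word=0x0000
[2+:1] kind=0 & 0x1 = 0x0; word=0x0000
[3+:5] addr_hi=6 & 0x1f = 0x6; word=0x0030
[8+:4] tag=-3 & 0xf = 0xd; word=0x0d30
[12+:4] bank=4 & 0xf = 0x4; word=0x4d30
word = 0x4d30 → little-endian bytes:
  [0]=0x30  [1]=0x4d

30 4d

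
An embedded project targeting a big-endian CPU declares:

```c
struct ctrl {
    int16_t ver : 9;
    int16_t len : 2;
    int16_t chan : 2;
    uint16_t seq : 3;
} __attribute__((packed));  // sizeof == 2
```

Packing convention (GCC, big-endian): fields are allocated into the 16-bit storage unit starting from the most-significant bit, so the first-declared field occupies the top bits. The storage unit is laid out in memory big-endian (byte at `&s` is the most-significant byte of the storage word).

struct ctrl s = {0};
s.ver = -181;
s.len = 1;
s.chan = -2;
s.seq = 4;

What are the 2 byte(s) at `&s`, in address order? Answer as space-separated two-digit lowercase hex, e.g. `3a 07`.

ver (9b) val=-181 bits=0x14b at bit 7: 0xa580
len (2b) val=1 bits=0x1 at bit 5: 0xa5a0
chan (2b) val=-2 bits=0x2 at bit 3: 0xa5b0
seq (3b) val=4 bits=0x4 at bit 0: 0xa5b4
word = 0xa5b4 → big-endian bytes:
  [0]=0xa5  [1]=0xb4

a5 b4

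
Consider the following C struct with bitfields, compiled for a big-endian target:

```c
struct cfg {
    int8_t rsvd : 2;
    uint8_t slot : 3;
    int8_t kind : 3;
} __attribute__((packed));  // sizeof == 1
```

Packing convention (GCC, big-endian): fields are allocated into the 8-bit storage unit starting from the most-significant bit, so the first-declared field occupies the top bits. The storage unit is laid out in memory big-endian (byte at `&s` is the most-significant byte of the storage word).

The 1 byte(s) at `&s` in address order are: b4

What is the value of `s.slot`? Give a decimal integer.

6

[0]=0xb4 (big-endian) → word 0xb4
rsvd:2 @ bit 6 → (0xb4>>6)&0x3 = 0x2
slot:3 @ bit 3 → (0xb4>>3)&0x7 = 0x6  ←
kind:3 @ bit 0 → (0xb4>>0)&0x7 = 0x4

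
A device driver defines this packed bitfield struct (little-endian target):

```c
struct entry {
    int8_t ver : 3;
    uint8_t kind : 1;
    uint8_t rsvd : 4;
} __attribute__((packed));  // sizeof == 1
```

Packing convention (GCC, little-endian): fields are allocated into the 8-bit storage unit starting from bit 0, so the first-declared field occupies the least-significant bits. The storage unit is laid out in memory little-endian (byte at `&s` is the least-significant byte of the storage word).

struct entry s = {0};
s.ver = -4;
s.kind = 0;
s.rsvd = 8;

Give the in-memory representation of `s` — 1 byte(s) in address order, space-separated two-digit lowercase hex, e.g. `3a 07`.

84

ver:3 = -4 → 0x4 << 0 → word 0x04
kind:1 = 0 → 0x0 << 3 → word 0x04
rsvd:4 = 8 → 0x8 << 4 → word 0x84
word = 0x84 → little-endian bytes:
  [0]=0x84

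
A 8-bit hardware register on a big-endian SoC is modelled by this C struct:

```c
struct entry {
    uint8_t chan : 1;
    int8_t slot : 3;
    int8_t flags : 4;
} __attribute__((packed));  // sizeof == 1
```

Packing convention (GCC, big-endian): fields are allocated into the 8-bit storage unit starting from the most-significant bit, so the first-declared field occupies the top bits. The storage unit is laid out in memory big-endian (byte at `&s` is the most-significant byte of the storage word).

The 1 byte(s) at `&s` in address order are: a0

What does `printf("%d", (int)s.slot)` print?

2

[0]=0xa0 (big-endian) → word 0xa0
chan:1 @ bit 7 → (0xa0>>7)&0x1 = 0x1
slot:3 @ bit 4 → (0xa0>>4)&0x7 = 0x2  ←
flags:4 @ bit 0 → (0xa0>>0)&0xf = 0x0
slot signed 3b, MSB=0: value = 2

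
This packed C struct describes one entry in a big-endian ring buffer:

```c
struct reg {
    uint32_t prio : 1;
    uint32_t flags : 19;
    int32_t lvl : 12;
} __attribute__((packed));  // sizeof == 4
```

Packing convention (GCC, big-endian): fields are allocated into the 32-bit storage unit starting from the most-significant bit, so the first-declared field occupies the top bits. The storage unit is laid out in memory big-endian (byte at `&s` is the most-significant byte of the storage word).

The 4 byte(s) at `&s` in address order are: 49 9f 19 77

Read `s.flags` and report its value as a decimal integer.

301553

[0]=0x49 [1]=0x9f [2]=0x19 [3]=0x77 (big-endian) → word 0x499f1977
prio [31+:1] = (word>>31) & 0x1 = 0
flags [12+:19] = (word>>12) & 0x7ffff = 301553  ←
lvl [0+:12] = (word>>0) & 0xfff = 2423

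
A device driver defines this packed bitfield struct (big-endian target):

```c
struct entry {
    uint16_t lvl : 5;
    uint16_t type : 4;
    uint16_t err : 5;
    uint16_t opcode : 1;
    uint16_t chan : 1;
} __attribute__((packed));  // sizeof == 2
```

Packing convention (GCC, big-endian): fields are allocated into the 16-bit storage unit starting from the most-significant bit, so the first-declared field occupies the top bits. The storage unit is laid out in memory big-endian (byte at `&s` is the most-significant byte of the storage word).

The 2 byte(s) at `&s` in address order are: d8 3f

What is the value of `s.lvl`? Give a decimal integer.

[0]=0xd8 [1]=0x3f (big-endian) → word 0xd83f
lvl:5 @ bit 11 → (0xd83f>>11)&0x1f = 0x1b  ←
type:4 @ bit 7 → (0xd83f>>7)&0xf = 0x0
err:5 @ bit 2 → (0xd83f>>2)&0x1f = 0xf
opcode:1 @ bit 1 → (0xd83f>>1)&0x1 = 0x1
chan:1 @ bit 0 → (0xd83f>>0)&0x1 = 0x1

27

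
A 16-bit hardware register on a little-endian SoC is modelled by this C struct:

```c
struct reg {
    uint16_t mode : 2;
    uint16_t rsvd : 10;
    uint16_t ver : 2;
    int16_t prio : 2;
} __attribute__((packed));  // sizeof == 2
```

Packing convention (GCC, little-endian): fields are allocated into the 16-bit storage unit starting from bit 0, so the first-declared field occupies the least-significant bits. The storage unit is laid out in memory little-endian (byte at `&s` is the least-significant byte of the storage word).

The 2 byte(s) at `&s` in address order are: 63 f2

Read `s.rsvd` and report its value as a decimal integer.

[0]=0x63 [1]=0xf2 (little-endian) → word 0xf263
mode [0+:2] = (word>>0) & 0x3 = 3
rsvd [2+:10] = (word>>2) & 0x3ff = 152  ←
ver [12+:2] = (word>>12) & 0x3 = 3
prio [14+:2] = (word>>14) & 0x3 = 3

152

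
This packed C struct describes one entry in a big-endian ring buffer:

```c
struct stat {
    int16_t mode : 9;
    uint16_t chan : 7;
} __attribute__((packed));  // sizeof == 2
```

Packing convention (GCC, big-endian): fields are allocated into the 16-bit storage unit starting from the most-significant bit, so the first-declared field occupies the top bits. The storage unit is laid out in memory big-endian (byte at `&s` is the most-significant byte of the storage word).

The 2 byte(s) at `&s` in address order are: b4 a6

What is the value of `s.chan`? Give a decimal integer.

[0]=0xb4 [1]=0xa6 (big-endian) → word 0xb4a6
mode:9 @ bit 7 → (0xb4a6>>7)&0x1ff = 0x169
chan:7 @ bit 0 → (0xb4a6>>0)&0x7f = 0x26  ←

38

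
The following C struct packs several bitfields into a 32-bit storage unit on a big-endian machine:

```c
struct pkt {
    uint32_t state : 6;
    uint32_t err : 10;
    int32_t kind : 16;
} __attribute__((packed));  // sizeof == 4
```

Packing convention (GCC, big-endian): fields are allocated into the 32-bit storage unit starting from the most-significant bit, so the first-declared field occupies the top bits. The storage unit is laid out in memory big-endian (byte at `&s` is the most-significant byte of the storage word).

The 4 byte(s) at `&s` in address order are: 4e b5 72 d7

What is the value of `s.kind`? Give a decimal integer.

[0]=0x4e [1]=0xb5 [2]=0x72 [3]=0xd7 (big-endian) → word 0x4eb572d7
state [26+:6] = (word>>26) & 0x3f = 19
err [16+:10] = (word>>16) & 0x3ff = 693
kind [0+:16] = (word>>0) & 0xffff = 29399  ←
kind signed 16b, MSB=0: value = 29399

29399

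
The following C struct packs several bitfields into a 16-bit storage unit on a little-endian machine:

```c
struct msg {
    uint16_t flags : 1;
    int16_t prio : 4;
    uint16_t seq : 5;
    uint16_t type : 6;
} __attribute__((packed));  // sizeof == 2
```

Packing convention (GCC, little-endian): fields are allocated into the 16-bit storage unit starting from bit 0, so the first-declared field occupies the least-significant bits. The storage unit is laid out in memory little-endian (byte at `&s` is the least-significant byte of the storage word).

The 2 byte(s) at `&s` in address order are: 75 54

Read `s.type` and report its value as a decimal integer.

[0]=0x75 [1]=0x54 (little-endian) → word 0x5475
flags [0+:1] = (word>>0) & 0x1 = 1
prio [1+:4] = (word>>1) & 0xf = 10
seq [5+:5] = (word>>5) & 0x1f = 3
type [10+:6] = (word>>10) & 0x3f = 21  ←

21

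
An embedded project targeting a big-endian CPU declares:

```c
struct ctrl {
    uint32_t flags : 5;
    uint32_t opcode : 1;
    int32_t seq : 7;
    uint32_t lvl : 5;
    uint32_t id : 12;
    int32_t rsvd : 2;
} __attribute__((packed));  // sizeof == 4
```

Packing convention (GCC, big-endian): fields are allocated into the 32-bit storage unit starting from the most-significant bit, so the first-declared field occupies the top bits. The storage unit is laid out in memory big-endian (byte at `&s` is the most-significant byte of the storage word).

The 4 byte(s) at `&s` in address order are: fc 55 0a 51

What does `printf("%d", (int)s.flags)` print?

[0]=0xfc [1]=0x55 [2]=0x0a [3]=0x51 (big-endian) → word 0xfc550a51
flags:5 @ bit 27 → (0xfc550a51>>27)&0x1f = 0x1f  ←
opcode:1 @ bit 26 → (0xfc550a51>>26)&0x1 = 0x1
seq:7 @ bit 19 → (0xfc550a51>>19)&0x7f = 0xa
lvl:5 @ bit 14 → (0xfc550a51>>14)&0x1f = 0x14
id:12 @ bit 2 → (0xfc550a51>>2)&0xfff = 0x294
rsvd:2 @ bit 0 → (0xfc550a51>>0)&0x3 = 0x1

31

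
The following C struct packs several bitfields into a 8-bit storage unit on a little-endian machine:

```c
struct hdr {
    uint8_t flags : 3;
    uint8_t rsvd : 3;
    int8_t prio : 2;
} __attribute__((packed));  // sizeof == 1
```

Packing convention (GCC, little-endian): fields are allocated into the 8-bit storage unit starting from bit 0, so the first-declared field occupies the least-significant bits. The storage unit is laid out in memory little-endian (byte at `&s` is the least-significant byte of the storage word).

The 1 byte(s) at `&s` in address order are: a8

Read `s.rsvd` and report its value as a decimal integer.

[0]=0xa8 (little-endian) → word 0xa8
flags:3 @ bit 0 → (0xa8>>0)&0x7 = 0x0
rsvd:3 @ bit 3 → (0xa8>>3)&0x7 = 0x5  ←
prio:2 @ bit 6 → (0xa8>>6)&0x3 = 0x2

5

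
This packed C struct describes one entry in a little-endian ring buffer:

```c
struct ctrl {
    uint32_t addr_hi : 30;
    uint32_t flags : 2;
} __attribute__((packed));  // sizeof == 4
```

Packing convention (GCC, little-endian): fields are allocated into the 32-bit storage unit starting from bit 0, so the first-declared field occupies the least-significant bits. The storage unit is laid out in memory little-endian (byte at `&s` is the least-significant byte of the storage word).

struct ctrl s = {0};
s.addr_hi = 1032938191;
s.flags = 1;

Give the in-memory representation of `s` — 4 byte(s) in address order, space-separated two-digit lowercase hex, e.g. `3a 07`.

addr_hi (30b) val=1032938191 bits=0x3d9162cf at bit 0: 0x3d9162cf
flags (2b) val=1 bits=0x1 at bit 30: 0x7d9162cf
word = 0x7d9162cf → little-endian bytes:
  [0]=0xcf  [1]=0x62  [2]=0x91  [3]=0x7d

cf 62 91 7d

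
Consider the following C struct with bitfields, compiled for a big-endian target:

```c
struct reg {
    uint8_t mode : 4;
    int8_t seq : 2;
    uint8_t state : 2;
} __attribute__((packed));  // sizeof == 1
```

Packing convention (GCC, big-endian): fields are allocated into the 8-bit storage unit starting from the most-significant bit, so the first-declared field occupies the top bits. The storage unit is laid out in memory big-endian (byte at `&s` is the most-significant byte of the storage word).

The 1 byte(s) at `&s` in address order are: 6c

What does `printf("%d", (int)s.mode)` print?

6

[0]=0x6c (big-endian) → word 0x6c
mode [4+:4] = (word>>4) & 0xf = 6  ←
seq [2+:2] = (word>>2) & 0x3 = 3
state [0+:2] = (word>>0) & 0x3 = 0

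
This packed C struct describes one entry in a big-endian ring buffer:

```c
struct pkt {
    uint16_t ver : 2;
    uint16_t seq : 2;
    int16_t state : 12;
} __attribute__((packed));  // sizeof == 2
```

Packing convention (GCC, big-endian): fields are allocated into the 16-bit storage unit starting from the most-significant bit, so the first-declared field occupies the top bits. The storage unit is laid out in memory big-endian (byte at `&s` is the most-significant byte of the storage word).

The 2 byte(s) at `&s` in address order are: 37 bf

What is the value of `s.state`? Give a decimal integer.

1983

[0]=0x37 [1]=0xbf (big-endian) → word 0x37bf
ver:2 @ bit 14 → (0x37bf>>14)&0x3 = 0x0
seq:2 @ bit 12 → (0x37bf>>12)&0x3 = 0x3
state:12 @ bit 0 → (0x37bf>>0)&0xfff = 0x7bf  ←
state signed 12b, MSB=0: value = 1983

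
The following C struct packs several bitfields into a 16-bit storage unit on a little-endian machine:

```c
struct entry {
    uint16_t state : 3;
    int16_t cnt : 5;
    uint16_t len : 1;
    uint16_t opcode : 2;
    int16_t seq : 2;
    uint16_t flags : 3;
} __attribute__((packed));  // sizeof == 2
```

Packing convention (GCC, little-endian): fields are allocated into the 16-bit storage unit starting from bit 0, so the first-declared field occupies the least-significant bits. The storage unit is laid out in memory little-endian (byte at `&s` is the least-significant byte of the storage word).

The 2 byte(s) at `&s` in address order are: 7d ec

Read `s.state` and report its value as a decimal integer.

5

[0]=0x7d [1]=0xec (little-endian) → word 0xec7d
state:3 @ bit 0 → (0xec7d>>0)&0x7 = 0x5  ←
cnt:5 @ bit 3 → (0xec7d>>3)&0x1f = 0xf
len:1 @ bit 8 → (0xec7d>>8)&0x1 = 0x0
opcode:2 @ bit 9 → (0xec7d>>9)&0x3 = 0x2
seq:2 @ bit 11 → (0xec7d>>11)&0x3 = 0x1
flags:3 @ bit 13 → (0xec7d>>13)&0x7 = 0x7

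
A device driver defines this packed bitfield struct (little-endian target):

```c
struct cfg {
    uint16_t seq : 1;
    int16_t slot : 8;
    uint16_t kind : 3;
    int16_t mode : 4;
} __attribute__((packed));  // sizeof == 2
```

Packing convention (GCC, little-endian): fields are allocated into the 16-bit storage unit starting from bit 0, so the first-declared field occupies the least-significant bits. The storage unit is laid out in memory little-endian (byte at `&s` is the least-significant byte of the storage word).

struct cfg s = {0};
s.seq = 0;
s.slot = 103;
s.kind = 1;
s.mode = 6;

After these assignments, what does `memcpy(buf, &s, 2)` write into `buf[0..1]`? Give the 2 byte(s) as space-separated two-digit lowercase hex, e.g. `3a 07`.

[0+:1] seq=0 & 0x1 = 0x0; word=0x0000
[1+:8] slot=103 & 0xff = 0x67; word=0x00ce
[9+:3] kind=1 & 0x7 = 0x1; word=0x02ce
[12+:4] mode=6 & 0xf = 0x6; word=0x62ce
word = 0x62ce → little-endian bytes:
  [0]=0xce  [1]=0x62

ce 62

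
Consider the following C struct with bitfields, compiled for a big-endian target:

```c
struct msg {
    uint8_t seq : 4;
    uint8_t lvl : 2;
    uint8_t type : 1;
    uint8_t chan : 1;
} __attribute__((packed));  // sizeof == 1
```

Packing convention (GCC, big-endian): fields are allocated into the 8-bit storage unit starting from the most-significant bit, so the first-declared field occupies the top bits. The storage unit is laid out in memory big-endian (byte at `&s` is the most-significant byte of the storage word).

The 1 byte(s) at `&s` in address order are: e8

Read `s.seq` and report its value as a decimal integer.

14

[0]=0xe8 (big-endian) → word 0xe8
seq:4 @ bit 4 → (0xe8>>4)&0xf = 0xe  ←
lvl:2 @ bit 2 → (0xe8>>2)&0x3 = 0x2
type:1 @ bit 1 → (0xe8>>1)&0x1 = 0x0
chan:1 @ bit 0 → (0xe8>>0)&0x1 = 0x0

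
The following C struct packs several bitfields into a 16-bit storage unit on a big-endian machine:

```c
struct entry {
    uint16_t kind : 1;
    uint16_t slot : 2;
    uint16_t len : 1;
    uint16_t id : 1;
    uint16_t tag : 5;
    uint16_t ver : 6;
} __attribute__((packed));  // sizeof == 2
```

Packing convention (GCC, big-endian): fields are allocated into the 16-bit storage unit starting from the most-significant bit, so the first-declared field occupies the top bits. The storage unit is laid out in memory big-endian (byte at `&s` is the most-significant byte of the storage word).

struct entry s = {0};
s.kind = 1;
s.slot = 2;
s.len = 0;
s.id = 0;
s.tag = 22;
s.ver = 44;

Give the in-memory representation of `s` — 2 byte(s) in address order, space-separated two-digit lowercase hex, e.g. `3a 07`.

c5 ac

kind (1b) val=1 bits=0x1 at bit 15: 0x8000
slot (2b) val=2 bits=0x2 at bit 13: 0xc000
len (1b) val=0 bits=0x0 at bit 12: 0xc000
id (1b) val=0 bits=0x0 at bit 11: 0xc000
tag (5b) val=22 bits=0x16 at bit 6: 0xc580
ver (6b) val=44 bits=0x2c at bit 0: 0xc5ac
word = 0xc5ac → big-endian bytes:
  [0]=0xc5  [1]=0xac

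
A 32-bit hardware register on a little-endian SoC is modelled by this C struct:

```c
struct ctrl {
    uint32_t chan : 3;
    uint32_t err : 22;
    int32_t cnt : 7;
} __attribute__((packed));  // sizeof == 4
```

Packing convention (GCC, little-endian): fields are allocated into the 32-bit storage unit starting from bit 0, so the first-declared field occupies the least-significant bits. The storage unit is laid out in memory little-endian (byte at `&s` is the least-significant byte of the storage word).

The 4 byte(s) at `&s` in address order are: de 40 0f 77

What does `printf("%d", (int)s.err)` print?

2222107

[0]=0xde [1]=0x40 [2]=0x0f [3]=0x77 (little-endian) → word 0x770f40de
chan [0+:3] = (word>>0) & 0x7 = 6
err [3+:22] = (word>>3) & 0x3fffff = 2222107  ←
cnt [25+:7] = (word>>25) & 0x7f = 59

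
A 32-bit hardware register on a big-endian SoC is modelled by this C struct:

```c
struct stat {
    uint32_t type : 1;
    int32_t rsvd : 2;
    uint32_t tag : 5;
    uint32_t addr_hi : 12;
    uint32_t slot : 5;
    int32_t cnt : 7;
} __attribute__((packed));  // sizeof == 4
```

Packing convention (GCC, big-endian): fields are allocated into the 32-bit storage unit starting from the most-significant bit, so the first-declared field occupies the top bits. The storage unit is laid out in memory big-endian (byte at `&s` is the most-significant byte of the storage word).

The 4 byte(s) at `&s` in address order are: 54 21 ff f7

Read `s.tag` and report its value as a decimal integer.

20

[0]=0x54 [1]=0x21 [2]=0xff [3]=0xf7 (big-endian) → word 0x5421fff7
type:1 @ bit 31 → (0x5421fff7>>31)&0x1 = 0x0
rsvd:2 @ bit 29 → (0x5421fff7>>29)&0x3 = 0x2
tag:5 @ bit 24 → (0x5421fff7>>24)&0x1f = 0x14  ←
addr_hi:12 @ bit 12 → (0x5421fff7>>12)&0xfff = 0x21f
slot:5 @ bit 7 → (0x5421fff7>>7)&0x1f = 0x1f
cnt:7 @ bit 0 → (0x5421fff7>>0)&0x7f = 0x77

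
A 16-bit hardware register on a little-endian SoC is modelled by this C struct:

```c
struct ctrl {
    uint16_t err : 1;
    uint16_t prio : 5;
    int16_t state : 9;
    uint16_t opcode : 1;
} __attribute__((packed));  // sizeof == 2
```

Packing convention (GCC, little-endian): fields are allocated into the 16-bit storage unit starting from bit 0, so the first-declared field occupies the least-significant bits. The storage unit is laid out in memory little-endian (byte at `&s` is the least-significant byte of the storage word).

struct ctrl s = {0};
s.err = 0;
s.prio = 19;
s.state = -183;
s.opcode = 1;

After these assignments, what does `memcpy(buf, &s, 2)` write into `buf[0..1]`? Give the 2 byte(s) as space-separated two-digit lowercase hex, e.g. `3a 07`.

err:1 = 0 → 0x0 << 0 → word 0x0000
prio:5 = 19 → 0x13 << 1 → word 0x0026
state:9 = -183 → 0x149 << 6 → word 0x5266
opcode:1 = 1 → 0x1 << 15 → word 0xd266
word = 0xd266 → little-endian bytes:
  [0]=0x66  [1]=0xd2

66 d2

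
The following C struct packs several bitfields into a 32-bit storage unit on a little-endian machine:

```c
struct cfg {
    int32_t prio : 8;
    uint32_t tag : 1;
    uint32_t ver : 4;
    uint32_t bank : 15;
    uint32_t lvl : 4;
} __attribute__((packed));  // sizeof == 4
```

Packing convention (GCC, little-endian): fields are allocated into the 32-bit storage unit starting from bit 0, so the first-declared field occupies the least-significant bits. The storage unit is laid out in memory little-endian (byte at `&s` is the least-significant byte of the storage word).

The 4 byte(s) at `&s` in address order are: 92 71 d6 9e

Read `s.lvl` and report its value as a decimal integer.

[0]=0x92 [1]=0x71 [2]=0xd6 [3]=0x9e (little-endian) → word 0x9ed67192
prio [0+:8] = (word>>0) & 0xff = 146
tag [8+:1] = (word>>8) & 0x1 = 1
ver [9+:4] = (word>>9) & 0xf = 8
bank [13+:15] = (word>>13) & 0x7fff = 30387
lvl [28+:4] = (word>>28) & 0xf = 9  ←

9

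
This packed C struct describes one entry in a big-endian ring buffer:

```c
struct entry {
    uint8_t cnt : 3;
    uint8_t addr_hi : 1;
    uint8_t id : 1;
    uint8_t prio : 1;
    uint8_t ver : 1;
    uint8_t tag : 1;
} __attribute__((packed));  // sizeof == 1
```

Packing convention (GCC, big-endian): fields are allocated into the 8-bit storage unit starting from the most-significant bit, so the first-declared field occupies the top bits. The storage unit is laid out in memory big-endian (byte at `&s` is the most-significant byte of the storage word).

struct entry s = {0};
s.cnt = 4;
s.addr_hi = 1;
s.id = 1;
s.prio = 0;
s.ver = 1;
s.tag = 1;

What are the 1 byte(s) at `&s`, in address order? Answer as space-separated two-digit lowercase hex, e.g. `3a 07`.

cnt (3b) val=4 bits=0x4 at bit 5: 0x80
addr_hi (1b) val=1 bits=0x1 at bit 4: 0x90
id (1b) val=1 bits=0x1 at bit 3: 0x98
prio (1b) val=0 bits=0x0 at bit 2: 0x98
ver (1b) val=1 bits=0x1 at bit 1: 0x9a
tag (1b) val=1 bits=0x1 at bit 0: 0x9b
word = 0x9b → big-endian bytes:
  [0]=0x9b

9b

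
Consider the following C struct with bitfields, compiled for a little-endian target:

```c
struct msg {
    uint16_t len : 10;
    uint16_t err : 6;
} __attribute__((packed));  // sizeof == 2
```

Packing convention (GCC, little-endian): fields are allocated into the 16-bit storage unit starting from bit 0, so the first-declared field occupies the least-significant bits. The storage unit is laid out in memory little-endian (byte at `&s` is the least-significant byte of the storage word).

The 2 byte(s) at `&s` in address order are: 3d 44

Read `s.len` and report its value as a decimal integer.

[0]=0x3d [1]=0x44 (little-endian) → word 0x443d
len:10 @ bit 0 → (0x443d>>0)&0x3ff = 0x3d  ←
err:6 @ bit 10 → (0x443d>>10)&0x3f = 0x11

61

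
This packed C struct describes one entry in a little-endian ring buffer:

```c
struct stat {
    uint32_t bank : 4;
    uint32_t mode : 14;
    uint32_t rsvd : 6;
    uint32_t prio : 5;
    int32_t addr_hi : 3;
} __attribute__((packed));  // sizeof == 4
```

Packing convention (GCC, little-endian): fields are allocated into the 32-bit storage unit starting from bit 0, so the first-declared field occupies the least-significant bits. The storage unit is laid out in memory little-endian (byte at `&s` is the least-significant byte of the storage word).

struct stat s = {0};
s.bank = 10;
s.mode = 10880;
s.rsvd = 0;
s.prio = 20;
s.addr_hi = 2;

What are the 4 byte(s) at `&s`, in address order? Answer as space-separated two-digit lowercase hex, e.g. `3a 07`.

0a a8 02 54

[0+:4] bank=10 & 0xf = 0xa; word=0x0000000a
[4+:14] mode=10880 & 0x3fff = 0x2a80; word=0x0002a80a
[18+:6] rsvd=0 & 0x3f = 0x0; word=0x0002a80a
[24+:5] prio=20 & 0x1f = 0x14; word=0x1402a80a
[29+:3] addr_hi=2 & 0x7 = 0x2; word=0x5402a80a
word = 0x5402a80a → little-endian bytes:
  [0]=0x0a  [1]=0xa8  [2]=0x02  [3]=0x54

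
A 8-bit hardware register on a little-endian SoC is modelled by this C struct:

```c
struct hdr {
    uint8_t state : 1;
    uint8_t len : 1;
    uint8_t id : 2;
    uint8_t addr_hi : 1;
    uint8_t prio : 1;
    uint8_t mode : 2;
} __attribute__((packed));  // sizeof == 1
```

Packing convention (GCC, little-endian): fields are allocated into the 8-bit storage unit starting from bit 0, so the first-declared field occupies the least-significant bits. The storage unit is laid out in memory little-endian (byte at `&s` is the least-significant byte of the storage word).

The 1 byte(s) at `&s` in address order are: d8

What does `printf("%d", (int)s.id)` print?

[0]=0xd8 (little-endian) → word 0xd8
state [0+:1] = (word>>0) & 0x1 = 0
len [1+:1] = (word>>1) & 0x1 = 0
id [2+:2] = (word>>2) & 0x3 = 2  ←
addr_hi [4+:1] = (word>>4) & 0x1 = 1
prio [5+:1] = (word>>5) & 0x1 = 0
mode [6+:2] = (word>>6) & 0x3 = 3

2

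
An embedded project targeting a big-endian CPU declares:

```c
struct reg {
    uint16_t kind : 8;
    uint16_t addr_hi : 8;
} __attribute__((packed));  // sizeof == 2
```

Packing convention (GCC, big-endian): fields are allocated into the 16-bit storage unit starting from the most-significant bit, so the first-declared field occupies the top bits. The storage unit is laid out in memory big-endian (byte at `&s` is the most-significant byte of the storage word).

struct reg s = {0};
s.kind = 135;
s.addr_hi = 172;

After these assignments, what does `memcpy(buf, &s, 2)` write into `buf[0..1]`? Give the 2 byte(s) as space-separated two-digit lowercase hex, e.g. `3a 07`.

87 ac

kind:8 = 135 → 0x87 << 8 → word 0x8700
addr_hi:8 = 172 → 0xac << 0 → word 0x87ac
word = 0x87ac → big-endian bytes:
  [0]=0x87  [1]=0xac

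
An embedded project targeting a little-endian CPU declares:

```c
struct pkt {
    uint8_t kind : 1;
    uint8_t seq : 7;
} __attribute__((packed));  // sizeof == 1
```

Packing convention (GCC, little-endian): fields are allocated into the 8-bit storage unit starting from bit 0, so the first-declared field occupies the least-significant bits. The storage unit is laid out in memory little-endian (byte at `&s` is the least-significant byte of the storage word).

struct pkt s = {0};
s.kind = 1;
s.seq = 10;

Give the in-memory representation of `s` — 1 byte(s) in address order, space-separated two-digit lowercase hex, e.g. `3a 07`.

kind (1b) val=1 bits=0x1 at bit 0: 0x01
seq (7b) val=10 bits=0xa at bit 1: 0x15
word = 0x15 → little-endian bytes:
  [0]=0x15

15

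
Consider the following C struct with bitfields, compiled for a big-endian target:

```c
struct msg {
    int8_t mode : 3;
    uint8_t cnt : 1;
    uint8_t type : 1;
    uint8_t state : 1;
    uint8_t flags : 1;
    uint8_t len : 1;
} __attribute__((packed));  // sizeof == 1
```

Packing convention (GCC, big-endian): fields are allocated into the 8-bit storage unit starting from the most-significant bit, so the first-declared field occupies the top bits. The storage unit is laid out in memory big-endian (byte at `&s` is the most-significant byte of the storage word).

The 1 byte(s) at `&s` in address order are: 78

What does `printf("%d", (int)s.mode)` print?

3

[0]=0x78 (big-endian) → word 0x78
mode [5+:3] = (word>>5) & 0x7 = 3  ←
cnt [4+:1] = (word>>4) & 0x1 = 1
type [3+:1] = (word>>3) & 0x1 = 1
state [2+:1] = (word>>2) & 0x1 = 0
flags [1+:1] = (word>>1) & 0x1 = 0
len [0+:1] = (word>>0) & 0x1 = 0
mode signed 3b, MSB=0: value = 3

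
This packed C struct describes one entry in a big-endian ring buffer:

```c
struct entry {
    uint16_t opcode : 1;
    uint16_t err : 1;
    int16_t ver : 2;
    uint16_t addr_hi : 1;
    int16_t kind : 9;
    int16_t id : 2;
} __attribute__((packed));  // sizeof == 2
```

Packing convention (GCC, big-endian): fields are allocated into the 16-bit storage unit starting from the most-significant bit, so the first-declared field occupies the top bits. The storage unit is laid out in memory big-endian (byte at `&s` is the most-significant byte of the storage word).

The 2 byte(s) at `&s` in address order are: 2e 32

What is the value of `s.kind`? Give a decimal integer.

-116

[0]=0x2e [1]=0x32 (big-endian) → word 0x2e32
opcode [15+:1] = (word>>15) & 0x1 = 0
err [14+:1] = (word>>14) & 0x1 = 0
ver [12+:2] = (word>>12) & 0x3 = 2
addr_hi [11+:1] = (word>>11) & 0x1 = 1
kind [2+:9] = (word>>2) & 0x1ff = 396  ←
id [0+:2] = (word>>0) & 0x3 = 2
kind signed 9b, MSB=1: 396 - 512 = -116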